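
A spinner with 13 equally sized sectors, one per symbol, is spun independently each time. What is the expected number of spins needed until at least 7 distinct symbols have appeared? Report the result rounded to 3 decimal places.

9.492

With k distinct symbols already seen, the next new one arrives after an expected 13/(13-k) spins.
Sum over k = 0,...,6: E = 13/13 + 13/12 + 13/11 + ... + 13/8 + 13/7 = 9.4917.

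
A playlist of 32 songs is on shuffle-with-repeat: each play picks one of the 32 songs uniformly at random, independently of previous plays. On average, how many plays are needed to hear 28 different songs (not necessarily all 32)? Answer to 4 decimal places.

63.2052

With k distinct songs already seen, the next new one arrives after an expected 32/(32-k) plays.
Sum over k = 0,...,27: E = 32/32 + 32/31 + 32/30 + ... + 32/6 + 32/5 = 63.20518.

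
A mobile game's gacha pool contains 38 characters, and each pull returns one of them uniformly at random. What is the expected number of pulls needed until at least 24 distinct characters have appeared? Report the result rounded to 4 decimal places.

With k distinct characters already seen, the next new one arrives after an expected 38/(38-k) pulls.
Sum over k = 0,...,23: E = 38/38 + 38/37 + 38/36 + ... + 38/16 + 38/15 = 37.10091.

37.1009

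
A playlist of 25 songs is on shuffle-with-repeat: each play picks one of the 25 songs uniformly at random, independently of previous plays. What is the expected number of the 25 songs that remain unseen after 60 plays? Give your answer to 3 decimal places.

2.159

For each song, P(unseen after 60) = (24/25)^60 = 0.0864.
By linearity of expectation, E[unseen] = 25·(24/25)^60 = 2.1588.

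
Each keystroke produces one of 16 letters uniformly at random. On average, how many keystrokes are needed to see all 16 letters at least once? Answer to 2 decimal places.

54.09

After k distinct letters have appeared, the next keystroke gives a new one with probability (16-k)/16, so the expected wait for the (k+1)-th is 16/(16-k).
E[T] = 16/16 + 16/15 + 16/14 + ... + 16/2 + 16/1 = 16·H_{16}.
H_{16} = 3.381, so E[T] = 54.092.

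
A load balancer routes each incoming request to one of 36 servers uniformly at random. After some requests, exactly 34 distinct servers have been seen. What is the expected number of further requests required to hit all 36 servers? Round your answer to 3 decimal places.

54.000

With k distinct servers already seen, the next new one takes an expected 36/(36-k) requests.
Sum over k = 34,...,35: E = 36/2 + 36/1 = 54.0000.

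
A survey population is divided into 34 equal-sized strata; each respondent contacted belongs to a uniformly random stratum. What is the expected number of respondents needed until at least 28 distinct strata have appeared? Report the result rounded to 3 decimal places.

56.719

With k distinct strata already seen, the next new one arrives after an expected 34/(34-k) respondents.
Sum over k = 0,...,27: E = 34/34 + 34/33 + 34/32 + ... + 34/8 + 34/7 = 56.7191.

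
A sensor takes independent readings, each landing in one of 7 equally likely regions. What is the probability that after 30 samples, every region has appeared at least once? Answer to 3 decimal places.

Let A_i be the event that region i is missing after 30 samples. By inclusion–exclusion on the A_i,
P(all seen) = Σ_{j=0}^{7} (-1)^j C(7,j)((7-j)/7)^30
= 1.0000 - 0.0687 + 0.0009 - 0.0000 + 0.0000 - 0.0000 + 0.0000 - 0.0000
= 0.9322.

0.932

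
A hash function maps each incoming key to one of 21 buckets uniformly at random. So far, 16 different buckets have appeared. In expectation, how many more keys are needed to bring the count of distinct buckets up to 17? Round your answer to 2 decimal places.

4.20

With k distinct buckets already seen, the next new one takes an expected 21/(21-k) keys.
Only the k = 16 term is needed: E = 21/5 = 4.200.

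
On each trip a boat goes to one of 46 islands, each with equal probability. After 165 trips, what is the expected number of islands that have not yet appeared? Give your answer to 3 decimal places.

For each island, P(unseen after 165) = (45/46)^165 = 0.0266.
By linearity of expectation, E[unseen] = 46·(45/46)^165 = 1.2240.

1.224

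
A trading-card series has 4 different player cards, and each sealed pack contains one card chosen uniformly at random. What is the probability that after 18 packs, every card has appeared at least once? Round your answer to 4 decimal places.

0.9775

By inclusion–exclusion over which cards are missing,
P(all seen) = Σ_{j=0}^{4} (-1)^j C(4,j)((4-j)/4)^18
= 1.00000 - 0.02255 + 0.00002 - 0.00000 + 0.00000
= 0.97747.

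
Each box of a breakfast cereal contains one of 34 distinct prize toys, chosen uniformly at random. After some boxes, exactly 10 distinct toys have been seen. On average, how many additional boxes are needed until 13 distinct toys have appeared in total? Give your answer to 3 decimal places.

4.440

With k distinct toys already seen, the next new one takes an expected 34/(34-k) boxes.
Sum over k = 10,...,12: E = 34/24 + 34/23 + 34/22 = 4.4404.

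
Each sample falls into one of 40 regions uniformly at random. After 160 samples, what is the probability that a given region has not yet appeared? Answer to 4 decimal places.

0.0174

Each sample misses the fixed region with probability (40-1)/40 = 39/40, independently.
P(still missing after 160) = (39/40)^160 = 0.01741.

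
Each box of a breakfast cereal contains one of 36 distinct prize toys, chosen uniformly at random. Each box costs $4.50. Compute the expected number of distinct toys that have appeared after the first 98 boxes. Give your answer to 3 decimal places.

For each toy, P(seen in 98 boxes) = 1 - (35/36)^98 = 0.9368.
By linearity of expectation, E[distinct seen] = 36·(1 - (35/36)^98) = 33.7232.

33.723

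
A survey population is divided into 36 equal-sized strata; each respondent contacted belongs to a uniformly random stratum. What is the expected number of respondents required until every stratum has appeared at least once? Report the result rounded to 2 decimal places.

Split into phases: going from k distinct to k+1 distinct takes on average 36/(36-k) respondents.
E[T] = 36/36 + 36/35 + 36/34 + ... + 36/2 + 36/1 = 36·H_{36}.
H_{36} = 4.175, so E[T] = 150.284.

150.28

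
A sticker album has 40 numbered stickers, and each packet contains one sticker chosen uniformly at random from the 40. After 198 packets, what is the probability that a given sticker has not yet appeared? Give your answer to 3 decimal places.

0.007

On each packet the fixed sticker fails to appear with probability 39/40.
P(still missing after 198) = (39/40)^198 = 0.0067.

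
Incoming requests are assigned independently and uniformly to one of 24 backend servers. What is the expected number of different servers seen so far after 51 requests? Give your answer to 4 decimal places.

For each server, P(seen in 51 requests) = 1 - (23/24)^51 = 0.88588.
By linearity of expectation, E[distinct seen] = 24·(1 - (23/24)^51) = 21.26122.

21.2612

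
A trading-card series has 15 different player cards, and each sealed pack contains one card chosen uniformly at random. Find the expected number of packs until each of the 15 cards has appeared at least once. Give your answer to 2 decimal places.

After k distinct cards have appeared, the next pack gives a new one with probability (15-k)/15, so the expected wait for the (k+1)-th is 15/(15-k).
E[T] = 15/15 + 15/14 + 15/13 + ... + 15/2 + 15/1 = 15·H_{15}.
H_{15} = 3.318, so E[T] = 49.773.

49.77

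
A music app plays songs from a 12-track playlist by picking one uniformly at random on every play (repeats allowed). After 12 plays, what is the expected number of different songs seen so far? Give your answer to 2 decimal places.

7.78

For each song, P(seen in 12 plays) = 1 - (11/12)^12 = 0.648.
By linearity of expectation, E[distinct seen] = 12·(1 - (11/12)^12) = 7.776.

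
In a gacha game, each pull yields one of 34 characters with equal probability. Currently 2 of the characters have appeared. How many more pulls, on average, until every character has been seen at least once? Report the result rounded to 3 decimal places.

137.989

With k distinct characters already seen, the next new one takes an expected 34/(34-k) pulls.
Sum over k = 2,...,33: E = 34/32 + 34/31 + 34/30 + ... + 34/2 + 34/1 = 137.9888.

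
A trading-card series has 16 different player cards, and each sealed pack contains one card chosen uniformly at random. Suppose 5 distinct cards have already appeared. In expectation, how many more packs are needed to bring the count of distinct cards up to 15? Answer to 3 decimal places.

32.318

From k distinct to k+1 distinct takes on average 16/(16-k) packs.
Sum over k = 5,...,14: E = 16/11 + 16/10 + 16/9 + ... + 16/3 + 16/2 = 32.3180.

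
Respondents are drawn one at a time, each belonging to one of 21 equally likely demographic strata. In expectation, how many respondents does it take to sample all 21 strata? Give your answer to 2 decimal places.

Split into phases: going from k distinct to k+1 distinct takes on average 21/(21-k) respondents.
E[T] = 21/21 + 21/20 + 21/19 + ... + 21/2 + 21/1 = 21·H_{21}.
H_{21} = 3.645, so E[T] = 76.553.

76.55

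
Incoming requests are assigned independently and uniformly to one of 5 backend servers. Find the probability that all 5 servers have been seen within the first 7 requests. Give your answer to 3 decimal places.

0.215

By inclusion–exclusion over which servers are missing,
P(all seen) = Σ_{j=0}^{5} (-1)^j C(5,j)((5-j)/5)^7
= 1.0000 - 1.0486 + 0.2799 - 0.0164 + 0.0001 - 0.0000
= 0.2150.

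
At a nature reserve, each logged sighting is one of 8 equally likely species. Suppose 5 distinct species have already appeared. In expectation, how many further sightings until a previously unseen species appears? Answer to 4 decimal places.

Each sighting yields a new species with probability (8-5)/8 = 3/8, so the wait is geometric with mean 8/3.
E = 8/3 = 2.66667.

2.6667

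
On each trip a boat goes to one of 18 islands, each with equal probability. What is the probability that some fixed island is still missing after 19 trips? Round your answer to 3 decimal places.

On each trip the fixed island fails to appear with probability 17/18.
P(still missing after 19) = (17/18)^19 = 0.3376.

0.338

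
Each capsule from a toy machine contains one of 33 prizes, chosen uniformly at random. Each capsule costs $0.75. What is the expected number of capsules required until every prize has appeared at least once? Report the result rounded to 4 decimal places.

After k distinct prizes have appeared, the next capsule gives a new one with probability (33-k)/33, so the expected wait for the (k+1)-th is 33/(33-k).
E[T] = 33/33 + 33/32 + 33/31 + ... + 33/2 + 33/1 = 33·H_{33}.
H_{33} = 4.08880, so E[T] = 134.93034.

134.9303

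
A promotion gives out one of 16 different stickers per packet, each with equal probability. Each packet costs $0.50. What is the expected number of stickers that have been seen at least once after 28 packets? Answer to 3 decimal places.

13.374

For each sticker, P(seen in 28 packets) = 1 - (15/16)^28 = 0.8359.
By linearity of expectation, E[distinct seen] = 16·(1 - (15/16)^28) = 13.3739.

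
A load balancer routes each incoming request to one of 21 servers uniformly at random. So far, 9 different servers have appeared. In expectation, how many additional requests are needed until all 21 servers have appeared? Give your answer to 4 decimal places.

From k distinct to k+1 distinct takes on average 21/(21-k) requests.
Sum over k = 9,...,20: E = 21/12 + 21/11 + 21/10 + ... + 21/2 + 21/1 = 65.16742.

65.1674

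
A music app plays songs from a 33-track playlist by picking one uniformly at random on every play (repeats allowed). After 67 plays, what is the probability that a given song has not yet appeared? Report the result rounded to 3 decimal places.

Each play misses the fixed song with probability (33-1)/33 = 32/33, independently.
P(still missing after 67) = (32/33)^67 = 0.1272.

0.127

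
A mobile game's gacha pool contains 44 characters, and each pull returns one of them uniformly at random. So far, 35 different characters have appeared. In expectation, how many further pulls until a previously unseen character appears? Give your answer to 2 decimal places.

Each pull yields a new character with probability (44-35)/44 = 9/44, so the wait is geometric with mean 44/9.
E = 44/9 = 4.889.

4.89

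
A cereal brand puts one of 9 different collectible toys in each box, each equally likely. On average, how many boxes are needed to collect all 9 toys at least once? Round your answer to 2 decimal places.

25.46

After k distinct toys have appeared, the next box gives a new one with probability (9-k)/9, so the expected wait for the (k+1)-th is 9/(9-k).
E[T] = 9/9 + 9/8 + 9/7 + ... + 9/2 + 9/1 = 9·H_{9}.
H_{9} = 2.829, so E[T] = 25.461.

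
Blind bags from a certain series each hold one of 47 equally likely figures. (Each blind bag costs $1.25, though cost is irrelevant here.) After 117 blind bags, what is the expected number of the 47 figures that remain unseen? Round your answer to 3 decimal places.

For each figure, P(unseen after 117) = (46/47)^117 = 0.0808.
By linearity of expectation, E[unseen] = 47·(46/47)^117 = 3.7959.

3.796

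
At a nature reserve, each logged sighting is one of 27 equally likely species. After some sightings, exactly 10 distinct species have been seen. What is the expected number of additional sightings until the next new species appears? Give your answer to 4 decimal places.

1.5882

Each sighting yields a new species with probability (27-10)/27 = 17/27, so the wait is geometric with mean 27/17.
E = 27/17 = 1.58824.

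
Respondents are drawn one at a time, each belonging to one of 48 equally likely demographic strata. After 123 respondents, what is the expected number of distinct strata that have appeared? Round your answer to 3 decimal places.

For each stratum, P(seen in 123 respondents) = 1 - (47/48)^123 = 0.9249.
By linearity of expectation, E[distinct seen] = 48·(1 - (47/48)^123) = 44.3975.

44.397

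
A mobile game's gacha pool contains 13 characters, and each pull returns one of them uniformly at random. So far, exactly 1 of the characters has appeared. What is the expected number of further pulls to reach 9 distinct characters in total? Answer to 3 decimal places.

The wait to go from k to k+1 distinct characters is geometric with mean 13/(13-k).
Sum over k = 1,...,8: E = 13/12 + 13/11 + 13/10 + ... + 13/6 + 13/5 = 13.2584.

13.258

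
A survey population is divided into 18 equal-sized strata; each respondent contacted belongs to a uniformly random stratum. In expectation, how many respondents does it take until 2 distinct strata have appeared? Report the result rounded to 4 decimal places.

2.0588

With k distinct strata already seen, the next new one arrives after an expected 18/(18-k) respondents.
Sum over k = 0,...,1: E = 18/18 + 18/17 = 2.05882.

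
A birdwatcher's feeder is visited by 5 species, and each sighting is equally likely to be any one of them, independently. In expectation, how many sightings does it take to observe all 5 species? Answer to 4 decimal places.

After k distinct species have appeared, the next sighting gives a new one with probability (5-k)/5, so the expected wait for the (k+1)-th is 5/(5-k).
E[T] = 5/5 + 5/4 + 5/3 + 5/2 + 5/1 = 5·H_{5}.
H_{5} = 2.28333, so E[T] = 11.41667.

11.4167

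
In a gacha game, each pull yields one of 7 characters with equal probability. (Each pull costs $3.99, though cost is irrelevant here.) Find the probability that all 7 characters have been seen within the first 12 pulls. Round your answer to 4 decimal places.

By inclusion–exclusion over which characters are missing,
P(all seen) = Σ_{j=0}^{7} (-1)^j C(7,j)((7-j)/7)^12
= 1.00000 - 1.10087 + 0.37041 - 0.04242 + 0.00134 - 0.00001 + 0.00000 - 0.00000
= 0.22845.

0.2285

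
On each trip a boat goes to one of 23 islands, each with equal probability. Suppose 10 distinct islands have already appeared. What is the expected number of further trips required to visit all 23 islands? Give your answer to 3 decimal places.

73.143

From k distinct to k+1 distinct takes on average 23/(23-k) trips.
Sum over k = 10,...,22: E = 23/13 + 23/12 + 23/11 + ... + 23/2 + 23/1 = 73.1431.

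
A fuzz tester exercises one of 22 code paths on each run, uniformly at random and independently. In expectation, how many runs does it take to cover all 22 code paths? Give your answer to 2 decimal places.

The wait to go from k to k+1 distinct code paths is geometric with mean 22/(22-k).
E[T] = 22/22 + 22/21 + 22/20 + ... + 22/2 + 22/1 = 22·H_{22}.
H_{22} = 3.691, so E[T] = 81.198.

81.20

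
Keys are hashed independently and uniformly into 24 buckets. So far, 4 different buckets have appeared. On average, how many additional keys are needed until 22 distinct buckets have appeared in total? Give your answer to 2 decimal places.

50.35

With k distinct buckets already seen, the next new one takes an expected 24/(24-k) keys.
Sum over k = 4,...,21: E = 24/20 + 24/19 + 24/18 + ... + 24/4 + 24/3 = 50.346.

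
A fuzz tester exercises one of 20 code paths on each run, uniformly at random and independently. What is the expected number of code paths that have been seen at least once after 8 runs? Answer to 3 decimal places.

6.732

For each code path, P(seen in 8 runs) = 1 - (19/20)^8 = 0.3366.
By linearity of expectation, E[distinct seen] = 20·(1 - (19/20)^8) = 6.7316.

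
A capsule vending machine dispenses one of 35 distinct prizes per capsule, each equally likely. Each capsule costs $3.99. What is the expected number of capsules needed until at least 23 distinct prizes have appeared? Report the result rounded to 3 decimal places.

Going from k to k+1 distinct takes a geometric number of capsules with mean 35/(35-k).
Sum over k = 0,...,22: E = 35/35 + 35/34 + 35/33 + ... + 35/14 + 35/13 = 36.5250.

36.525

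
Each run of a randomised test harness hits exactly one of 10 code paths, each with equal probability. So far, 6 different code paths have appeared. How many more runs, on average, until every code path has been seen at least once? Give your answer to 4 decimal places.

The wait to go from k to k+1 distinct code paths is geometric with mean 10/(10-k).
Sum over k = 6,...,9: E = 10/4 + 10/3 + 10/2 + 10/1 = 20.83333.

20.8333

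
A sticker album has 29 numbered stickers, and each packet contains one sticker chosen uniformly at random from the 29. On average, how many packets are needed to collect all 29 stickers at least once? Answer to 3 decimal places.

114.888

The wait to go from k to k+1 distinct stickers is geometric with mean 29/(29-k).
E[T] = 29/29 + 29/28 + 29/27 + ... + 29/2 + 29/1 = 29·H_{29}.
H_{29} = 3.9617, so E[T] = 114.8880.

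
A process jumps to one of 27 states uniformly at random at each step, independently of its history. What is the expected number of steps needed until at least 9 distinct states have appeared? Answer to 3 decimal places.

10.701

With k distinct states already seen, the next new one arrives after an expected 27/(27-k) steps.
Sum over k = 0,...,8: E = 27/27 + 27/26 + 27/25 + ... + 27/20 + 27/19 = 10.7014.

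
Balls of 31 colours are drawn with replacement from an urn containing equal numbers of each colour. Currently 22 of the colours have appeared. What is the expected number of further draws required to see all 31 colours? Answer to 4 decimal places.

The wait to go from k to k+1 distinct colours is geometric with mean 31/(31-k).
Sum over k = 22,...,30: E = 31/9 + 31/8 + 31/7 + ... + 31/2 + 31/1 = 87.69802.

87.6980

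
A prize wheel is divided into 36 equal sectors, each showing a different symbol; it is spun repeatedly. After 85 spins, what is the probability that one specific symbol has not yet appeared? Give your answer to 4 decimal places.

0.0912

Each spin misses the fixed symbol with probability (36-1)/36 = 35/36, independently.
P(still missing after 85) = (35/36)^85 = 0.09122.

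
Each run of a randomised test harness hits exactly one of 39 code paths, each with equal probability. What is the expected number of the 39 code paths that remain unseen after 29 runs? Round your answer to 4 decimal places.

18.3618

For each code path, P(unseen after 29) = (38/39)^29 = 0.47082.
By linearity of expectation, E[unseen] = 39·(38/39)^29 = 18.36180.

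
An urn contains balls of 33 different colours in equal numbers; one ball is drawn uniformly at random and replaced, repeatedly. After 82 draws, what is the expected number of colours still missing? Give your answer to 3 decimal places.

For each colour, P(unseen after 82) = (32/33)^82 = 0.0802.
By linearity of expectation, E[unseen] = 33·(32/33)^82 = 2.6465.

2.646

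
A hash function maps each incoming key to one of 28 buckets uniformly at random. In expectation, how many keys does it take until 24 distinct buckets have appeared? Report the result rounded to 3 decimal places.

51.627

With k distinct buckets already seen, the next new one arrives after an expected 28/(28-k) keys.
Sum over k = 0,...,23: E = 28/28 + 28/27 + 28/26 + ... + 28/6 + 28/5 = 51.6275.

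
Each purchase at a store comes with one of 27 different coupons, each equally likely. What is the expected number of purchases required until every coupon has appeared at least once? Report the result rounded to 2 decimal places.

After k distinct coupons have appeared, the next purchase gives a new one with probability (27-k)/27, so the expected wait for the (k+1)-th is 27/(27-k).
E[T] = 27/27 + 27/26 + 27/25 + ... + 27/2 + 27/1 = 27·H_{27}.
H_{27} = 3.891, so E[T] = 105.069.

105.07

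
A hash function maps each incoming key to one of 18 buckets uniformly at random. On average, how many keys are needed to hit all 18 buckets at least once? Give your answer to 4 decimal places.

After k distinct buckets have appeared, the next key gives a new one with probability (18-k)/18, so the expected wait for the (k+1)-th is 18/(18-k).
E[T] = 18/18 + 18/17 + 18/16 + ... + 18/2 + 18/1 = 18·H_{18}.
H_{18} = 3.49511, so E[T] = 62.91195.

62.9119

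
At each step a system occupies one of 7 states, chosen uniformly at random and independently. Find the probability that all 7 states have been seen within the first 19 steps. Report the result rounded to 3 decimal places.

Let A_i be the event that state i is missing after 19 steps. By inclusion–exclusion on the A_i,
P(all seen) = Σ_{j=0}^{7} (-1)^j C(7,j)((7-j)/7)^19
= 1.0000 - 0.3742 + 0.0351 - 0.0008 + 0.0000 - 0.0000 + 0.0000 - 0.0000
= 0.6601.

0.660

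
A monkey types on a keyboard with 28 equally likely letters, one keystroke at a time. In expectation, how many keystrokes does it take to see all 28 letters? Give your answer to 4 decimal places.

After k distinct letters have appeared, the next keystroke gives a new one with probability (28-k)/28, so the expected wait for the (k+1)-th is 28/(28-k).
E[T] = 28/28 + 28/27 + 28/26 + ... + 28/2 + 28/1 = 28·H_{28}.
H_{28} = 3.92717, so E[T] = 109.96079.

109.9608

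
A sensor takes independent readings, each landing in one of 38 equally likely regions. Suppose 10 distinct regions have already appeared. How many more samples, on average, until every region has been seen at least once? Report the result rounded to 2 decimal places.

149.23

With k distinct regions already seen, the next new one takes an expected 38/(38-k) samples.
Sum over k = 10,...,37: E = 38/28 + 38/27 + 38/26 + ... + 38/2 + 38/1 = 149.232.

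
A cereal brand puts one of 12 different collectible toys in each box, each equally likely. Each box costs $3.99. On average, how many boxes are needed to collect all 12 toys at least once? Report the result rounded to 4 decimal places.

37.2385

The wait to go from k to k+1 distinct toys is geometric with mean 12/(12-k).
E[T] = 12/12 + 12/11 + 12/10 + ... + 12/2 + 12/1 = 12·H_{12}.
H_{12} = 3.10321, so E[T] = 37.23853.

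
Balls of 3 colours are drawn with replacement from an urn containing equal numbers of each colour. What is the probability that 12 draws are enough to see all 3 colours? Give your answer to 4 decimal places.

By inclusion–exclusion over which colours are missing,
P(all seen) = Σ_{j=0}^{3} (-1)^j C(3,j)((3-j)/3)^12
= 1.00000 - 0.02312 + 0.00001 - 0.00000
= 0.97688.

0.9769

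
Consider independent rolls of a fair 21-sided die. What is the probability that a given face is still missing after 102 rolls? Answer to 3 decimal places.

0.007

On each roll the fixed face fails to appear with probability 20/21.
P(still missing after 102) = (20/21)^102 = 0.0069.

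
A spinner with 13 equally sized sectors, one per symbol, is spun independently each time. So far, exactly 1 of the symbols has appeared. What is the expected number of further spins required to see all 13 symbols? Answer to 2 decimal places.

With k distinct symbols already seen, the next new one takes an expected 13/(13-k) spins.
Sum over k = 1,...,12: E = 13/12 + 13/11 + 13/10 + ... + 13/2 + 13/1 = 40.342.

40.34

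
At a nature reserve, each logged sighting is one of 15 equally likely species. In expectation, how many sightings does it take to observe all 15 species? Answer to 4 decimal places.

Split into phases: going from k distinct to k+1 distinct takes on average 15/(15-k) sightings.
E[T] = 15/15 + 15/14 + 15/13 + ... + 15/2 + 15/1 = 15·H_{15}.
H_{15} = 3.31823, so E[T] = 49.77343.

49.7734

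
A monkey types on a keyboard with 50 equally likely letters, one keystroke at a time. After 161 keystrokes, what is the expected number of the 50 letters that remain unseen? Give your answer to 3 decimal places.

For each letter, P(unseen after 161) = (49/50)^161 = 0.0387.
By linearity of expectation, E[unseen] = 50·(49/50)^161 = 1.9336.

1.934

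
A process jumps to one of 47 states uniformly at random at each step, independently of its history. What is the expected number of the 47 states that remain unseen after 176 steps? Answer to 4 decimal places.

1.0672

For each state, P(unseen after 176) = (46/47)^176 = 0.02271.
By linearity of expectation, E[unseen] = 47·(46/47)^176 = 1.06722.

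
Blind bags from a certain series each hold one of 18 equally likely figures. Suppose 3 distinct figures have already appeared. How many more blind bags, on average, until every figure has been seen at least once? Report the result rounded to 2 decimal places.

With k distinct figures already seen, the next new one takes an expected 18/(18-k) blind bags.
Sum over k = 3,...,17: E = 18/15 + 18/14 + 18/13 + ... + 18/2 + 18/1 = 59.728.

59.73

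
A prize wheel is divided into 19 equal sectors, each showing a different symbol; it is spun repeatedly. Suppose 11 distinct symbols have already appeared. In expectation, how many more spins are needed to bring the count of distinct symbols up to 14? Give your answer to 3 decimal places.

With k distinct symbols already seen, the next new one takes an expected 19/(19-k) spins.
Sum over k = 11,...,13: E = 19/8 + 19/7 + 19/6 = 8.2560.

8.256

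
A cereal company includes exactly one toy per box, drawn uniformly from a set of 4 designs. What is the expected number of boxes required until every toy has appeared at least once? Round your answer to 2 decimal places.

8.33

The wait to go from k to k+1 distinct toys is geometric with mean 4/(4-k).
E[T] = 4/4 + 4/3 + 4/2 + 4/1 = 4·H_{4}.
H_{4} = 2.083, so E[T] = 8.333.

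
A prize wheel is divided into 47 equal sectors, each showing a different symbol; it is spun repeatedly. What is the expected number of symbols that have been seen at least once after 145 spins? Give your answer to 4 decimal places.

For each symbol, P(seen in 145 spins) = 1 - (46/47)^145 = 0.95577.
By linearity of expectation, E[distinct seen] = 47·(1 - (46/47)^145) = 44.92129.

44.9213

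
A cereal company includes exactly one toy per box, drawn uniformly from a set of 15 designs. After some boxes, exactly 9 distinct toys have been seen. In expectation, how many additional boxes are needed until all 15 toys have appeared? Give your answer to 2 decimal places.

36.75

The wait to go from k to k+1 distinct toys is geometric with mean 15/(15-k).
Sum over k = 9,...,14: E = 15/6 + 15/5 + 15/4 + 15/3 + 15/2 + 15/1 = 36.750.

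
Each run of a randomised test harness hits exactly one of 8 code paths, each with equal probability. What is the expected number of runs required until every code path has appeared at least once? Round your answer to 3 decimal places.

After k distinct code paths have appeared, the next run gives a new one with probability (8-k)/8, so the expected wait for the (k+1)-th is 8/(8-k).
E[T] = 8/8 + 8/7 + 8/6 + ... + 8/2 + 8/1 = 8·H_{8}.
H_{8} = 2.7179, so E[T] = 21.7429.

21.743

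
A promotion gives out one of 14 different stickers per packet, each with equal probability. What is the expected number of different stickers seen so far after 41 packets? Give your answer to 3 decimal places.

13.329

For each sticker, P(seen in 41 packets) = 1 - (13/14)^41 = 0.9521.
By linearity of expectation, E[distinct seen] = 14·(1 - (13/14)^41) = 13.3293.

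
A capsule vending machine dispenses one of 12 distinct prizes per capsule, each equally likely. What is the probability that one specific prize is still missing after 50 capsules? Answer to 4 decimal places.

Each capsule misses the fixed prize with probability (12-1)/12 = 11/12, independently.
P(still missing after 50) = (11/12)^50 = 0.01290.

0.0129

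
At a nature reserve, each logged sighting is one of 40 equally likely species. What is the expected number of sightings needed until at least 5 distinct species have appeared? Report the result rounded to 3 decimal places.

5.270

With k distinct species already seen, the next new one arrives after an expected 40/(40-k) sightings.
Sum over k = 0,...,4: E = 40/40 + 40/39 + 40/38 + 40/37 + 40/36 = 5.2705.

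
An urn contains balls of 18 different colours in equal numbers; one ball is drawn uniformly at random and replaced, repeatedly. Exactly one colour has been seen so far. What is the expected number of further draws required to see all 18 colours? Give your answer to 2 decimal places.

From k distinct to k+1 distinct takes on average 18/(18-k) draws.
Sum over k = 1,...,17: E = 18/17 + 18/16 + 18/15 + ... + 18/2 + 18/1 = 61.912.

61.91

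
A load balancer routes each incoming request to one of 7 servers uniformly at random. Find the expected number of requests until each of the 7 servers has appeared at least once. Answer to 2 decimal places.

The wait to go from k to k+1 distinct servers is geometric with mean 7/(7-k).
E[T] = 7/7 + 7/6 + 7/5 + ... + 7/2 + 7/1 = 7·H_{7}.
H_{7} = 2.593, so E[T] = 18.150.

18.15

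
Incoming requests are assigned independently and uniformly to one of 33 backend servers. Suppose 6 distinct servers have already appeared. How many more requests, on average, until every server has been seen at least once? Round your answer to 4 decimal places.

The wait to go from k to k+1 distinct servers is geometric with mean 33/(33-k).
Sum over k = 6,...,32: E = 33/27 + 33/26 + 33/25 + ... + 33/2 + 33/1 = 128.41807.

128.4181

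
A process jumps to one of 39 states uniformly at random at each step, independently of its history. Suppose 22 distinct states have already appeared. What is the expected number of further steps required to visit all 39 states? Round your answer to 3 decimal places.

134.143

From k distinct to k+1 distinct takes on average 39/(39-k) steps.
Sum over k = 22,...,38: E = 39/17 + 39/16 + 39/15 + ... + 39/2 + 39/1 = 134.1425.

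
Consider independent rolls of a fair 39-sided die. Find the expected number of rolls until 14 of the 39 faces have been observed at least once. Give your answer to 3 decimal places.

17.066

Going from k to k+1 distinct takes a geometric number of rolls with mean 39/(39-k).
Sum over k = 0,...,13: E = 39/39 + 39/38 + 39/37 + ... + 39/27 + 39/26 = 17.0658.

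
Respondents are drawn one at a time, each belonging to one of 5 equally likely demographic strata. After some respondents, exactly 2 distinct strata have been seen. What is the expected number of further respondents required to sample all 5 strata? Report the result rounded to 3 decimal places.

9.167

With k distinct strata already seen, the next new one takes an expected 5/(5-k) respondents.
Sum over k = 2,...,4: E = 5/3 + 5/2 + 5/1 = 9.1667.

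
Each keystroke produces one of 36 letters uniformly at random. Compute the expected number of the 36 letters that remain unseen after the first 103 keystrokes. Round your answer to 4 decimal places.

1.9777

For each letter, P(unseen after 103) = (35/36)^103 = 0.05494.
By linearity of expectation, E[unseen] = 36·(35/36)^103 = 1.97767.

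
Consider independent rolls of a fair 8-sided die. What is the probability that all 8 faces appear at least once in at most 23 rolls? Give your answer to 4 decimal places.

0.6654

By inclusion–exclusion over which faces are missing,
P(all seen) = Σ_{j=0}^{8} (-1)^j C(8,j)((8-j)/8)^23
= 1.00000 - 0.37092 + 0.03746 - 0.00113 + 0.00001 - 0.00000 + 0.00000 - 0.00000 + 0.00000
= 0.66542.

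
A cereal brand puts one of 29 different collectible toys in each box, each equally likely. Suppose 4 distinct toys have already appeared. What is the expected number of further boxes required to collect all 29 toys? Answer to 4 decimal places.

From k distinct to k+1 distinct takes on average 29/(29-k) boxes.
Sum over k = 4,...,28: E = 29/25 + 29/24 + 29/23 + ... + 29/2 + 29/1 = 110.66279.

110.6628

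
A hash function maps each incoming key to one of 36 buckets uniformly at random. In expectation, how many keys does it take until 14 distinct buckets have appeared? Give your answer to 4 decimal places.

Going from k to k+1 distinct takes a geometric number of keys with mean 36/(36-k).
Sum over k = 0,...,13: E = 36/36 + 36/35 + 36/34 + ... + 36/24 + 36/23 = 17.41485.

17.4149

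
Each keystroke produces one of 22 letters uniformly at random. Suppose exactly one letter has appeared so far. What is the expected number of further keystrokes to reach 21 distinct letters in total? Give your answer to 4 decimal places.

58.1979

From k distinct to k+1 distinct takes on average 22/(22-k) keystrokes.
Sum over k = 1,...,20: E = 22/21 + 22/20 + 22/19 + ... + 22/3 + 22/2 = 58.19789.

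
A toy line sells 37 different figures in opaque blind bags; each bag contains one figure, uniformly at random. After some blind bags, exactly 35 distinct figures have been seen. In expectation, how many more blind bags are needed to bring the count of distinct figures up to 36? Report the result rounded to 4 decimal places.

The wait to go from k to k+1 distinct figures is geometric with mean 37/(37-k).
Only the k = 35 term is needed: E = 37/2 = 18.50000.

18.5000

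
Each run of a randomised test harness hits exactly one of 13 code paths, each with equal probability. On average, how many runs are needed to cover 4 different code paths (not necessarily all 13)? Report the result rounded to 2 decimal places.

4.57

With k distinct code paths already seen, the next new one arrives after an expected 13/(13-k) runs.
Sum over k = 0,...,3: E = 13/13 + 13/12 + 13/11 + 13/10 = 4.565.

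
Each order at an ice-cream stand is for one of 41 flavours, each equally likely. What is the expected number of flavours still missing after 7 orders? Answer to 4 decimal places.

For each flavour, P(unseen after 7) = (40/41)^7 = 0.84127.
By linearity of expectation, E[unseen] = 41·(40/41)^7 = 34.49187.

34.4919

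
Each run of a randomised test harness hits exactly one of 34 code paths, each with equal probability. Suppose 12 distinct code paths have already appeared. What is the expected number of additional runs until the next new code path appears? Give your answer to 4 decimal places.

Each run yields a new code path with probability (34-12)/34 = 22/34, so the wait is geometric with mean 34/22.
E = 34/22 = 1.54545.

1.5455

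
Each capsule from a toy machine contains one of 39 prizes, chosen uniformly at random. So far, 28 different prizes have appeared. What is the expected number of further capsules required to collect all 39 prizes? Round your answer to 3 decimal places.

117.775

With k distinct prizes already seen, the next new one takes an expected 39/(39-k) capsules.
Sum over k = 28,...,38: E = 39/11 + 39/10 + 39/9 + ... + 39/2 + 39/1 = 117.7752.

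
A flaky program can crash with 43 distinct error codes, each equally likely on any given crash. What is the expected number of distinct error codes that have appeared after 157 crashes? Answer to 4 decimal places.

For each error code, P(seen in 157 crashes) = 1 - (42/43)^157 = 0.97513.
By linearity of expectation, E[distinct seen] = 43·(1 - (42/43)^157) = 41.93080.

41.9308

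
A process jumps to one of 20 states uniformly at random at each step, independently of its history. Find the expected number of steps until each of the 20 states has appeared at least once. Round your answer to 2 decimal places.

The wait to go from k to k+1 distinct states is geometric with mean 20/(20-k).
E[T] = 20/20 + 20/19 + 20/18 + ... + 20/2 + 20/1 = 20·H_{20}.
H_{20} = 3.598, so E[T] = 71.955.

71.95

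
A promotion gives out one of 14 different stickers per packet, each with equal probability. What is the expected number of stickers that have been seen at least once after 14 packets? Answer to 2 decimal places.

For each sticker, P(seen in 14 packets) = 1 - (13/14)^14 = 0.646.
By linearity of expectation, E[distinct seen] = 14·(1 - (13/14)^14) = 9.039.

9.04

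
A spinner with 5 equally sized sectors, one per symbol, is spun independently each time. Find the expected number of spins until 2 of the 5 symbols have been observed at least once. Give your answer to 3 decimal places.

With k distinct symbols already seen, the next new one arrives after an expected 5/(5-k) spins.
Sum over k = 0,...,1: E = 5/5 + 5/4 = 2.2500.

2.250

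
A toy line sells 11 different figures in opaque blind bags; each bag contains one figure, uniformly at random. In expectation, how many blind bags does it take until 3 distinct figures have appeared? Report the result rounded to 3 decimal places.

3.322

With k distinct figures already seen, the next new one arrives after an expected 11/(11-k) blind bags.
Sum over k = 0,...,2: E = 11/11 + 11/10 + 11/9 = 3.3222.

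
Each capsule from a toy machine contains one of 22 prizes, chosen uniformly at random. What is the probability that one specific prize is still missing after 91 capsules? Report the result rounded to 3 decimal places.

0.015

On each capsule the fixed prize fails to appear with probability 21/22.
P(still missing after 91) = (21/22)^91 = 0.0145.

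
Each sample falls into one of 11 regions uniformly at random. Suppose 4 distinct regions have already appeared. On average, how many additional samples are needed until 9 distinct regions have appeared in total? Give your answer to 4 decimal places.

From k distinct to k+1 distinct takes on average 11/(11-k) samples.
Sum over k = 4,...,8: E = 11/7 + 11/6 + 11/5 + 11/4 + 11/3 = 12.02143.

12.0214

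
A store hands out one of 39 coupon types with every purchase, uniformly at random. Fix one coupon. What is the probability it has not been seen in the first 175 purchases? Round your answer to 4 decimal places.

0.0106

Each purchase misses the fixed coupon with probability (39-1)/39 = 38/39, independently.
P(still missing after 175) = (38/39)^175 = 0.01061.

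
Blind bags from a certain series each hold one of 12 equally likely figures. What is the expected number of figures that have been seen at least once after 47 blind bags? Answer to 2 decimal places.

For each figure, P(seen in 47 blind bags) = 1 - (11/12)^47 = 0.983.
By linearity of expectation, E[distinct seen] = 12·(1 - (11/12)^47) = 11.799.

11.80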